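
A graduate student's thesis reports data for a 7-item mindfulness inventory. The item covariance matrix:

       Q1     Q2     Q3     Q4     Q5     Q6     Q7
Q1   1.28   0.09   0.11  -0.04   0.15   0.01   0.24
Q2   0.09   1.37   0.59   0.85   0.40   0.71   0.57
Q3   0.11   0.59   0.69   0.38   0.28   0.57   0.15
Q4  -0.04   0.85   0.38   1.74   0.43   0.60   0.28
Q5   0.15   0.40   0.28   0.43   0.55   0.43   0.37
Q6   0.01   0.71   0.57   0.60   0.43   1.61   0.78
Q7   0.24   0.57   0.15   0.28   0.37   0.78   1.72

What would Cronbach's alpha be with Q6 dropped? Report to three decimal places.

Remaining items: Q1, Q2, Q3, Q4, Q5, Q7 (k = 6).
Σσ²ᵢ = 1.28 + 1.37 + 0.69 + 1.74 + 0.55 + 1.72 = 7.35
σ²_total = 7.35 + 2 × 4.85 = 17.05
α (item deleted) = (6/5)·(1 − 7.35/17.05) = 0.683

α = 0.683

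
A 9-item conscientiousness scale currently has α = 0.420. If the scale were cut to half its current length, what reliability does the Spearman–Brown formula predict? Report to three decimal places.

Length factor m = 1/2
α' = m·α / (1 − (1−m)·α)
   = 1/2 × 0.420 / (1 − (1 − 1/2) × 0.420)
   = 0.2100 / 0.7900 = 0.266

predicted reliability = 0.266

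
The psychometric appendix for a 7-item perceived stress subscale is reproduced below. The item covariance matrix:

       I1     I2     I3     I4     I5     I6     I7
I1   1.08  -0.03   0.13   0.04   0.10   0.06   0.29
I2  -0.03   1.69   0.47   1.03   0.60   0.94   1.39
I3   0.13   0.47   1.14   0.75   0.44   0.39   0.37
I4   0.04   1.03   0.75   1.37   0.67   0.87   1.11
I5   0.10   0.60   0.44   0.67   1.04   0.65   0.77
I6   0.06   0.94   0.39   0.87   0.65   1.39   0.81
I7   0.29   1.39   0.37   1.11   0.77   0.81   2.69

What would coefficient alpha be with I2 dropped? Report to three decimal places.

Remaining items: I1, I3, I4, I5, I6, I7 (k = 6).
ΣVar(i) = 1.08 + 1.14 + 1.37 + 1.04 + 1.39 + 2.69 = 8.71
σ²_total = 8.71 + 2 × 7.45 = 23.61
α (item deleted) = (6/5)·(1 − 8.71/23.61) = 0.757

coefficient alpha = 0.757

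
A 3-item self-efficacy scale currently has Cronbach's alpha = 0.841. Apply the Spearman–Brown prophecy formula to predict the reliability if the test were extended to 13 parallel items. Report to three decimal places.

Length factor m = 13/3 = 4.3333
α' = m·α / (1 + (m−1)·α)
   = 13/3 × 0.841 / (1 + (13/3 − 1) × 0.841)
   = 3.6443 / 3.8033 = 0.958

predicted reliability = 0.958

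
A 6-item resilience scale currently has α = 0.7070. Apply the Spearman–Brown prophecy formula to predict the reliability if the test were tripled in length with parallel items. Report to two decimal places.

predicted reliability = 0.88

Length factor m = 3
α' = m·α / (1 + (m−1)·α)
   = 3 × 0.7070 / (1 + (3 − 1) × 0.7070)
   = 2.1210 / 2.4140 = 0.88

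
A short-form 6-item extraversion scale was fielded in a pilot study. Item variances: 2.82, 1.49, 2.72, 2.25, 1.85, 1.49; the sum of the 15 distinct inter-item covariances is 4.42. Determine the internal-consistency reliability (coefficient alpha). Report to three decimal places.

coefficient alpha = 0.494

ΣVar(i) = 2.82 + 1.49 + 2.72 + 2.25 + 1.85 + 1.49 = 12.62
Sum of distinct covariances = 4.42
total variance = ΣVar(i) + 2·Σcov = 12.62 + 2 × 4.42 = 21.46
α = (6/5)·(1 − 12.62/21.46) = 0.494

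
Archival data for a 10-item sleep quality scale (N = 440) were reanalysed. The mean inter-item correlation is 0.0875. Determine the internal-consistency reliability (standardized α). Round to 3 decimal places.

Standardized α = k·r̄ / (1 + (k−1)·r̄) = 10 × 0.0875 / (1 + 9 × 0.0875)
  = 0.8750 / 1.7875 = 0.490

standardized α = 0.490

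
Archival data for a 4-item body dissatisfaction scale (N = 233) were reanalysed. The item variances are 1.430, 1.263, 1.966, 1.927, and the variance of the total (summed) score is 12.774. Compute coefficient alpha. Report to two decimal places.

coefficient alpha = 0.65

Σσ²ᵢ = 1.430 + 1.263 + 1.966 + 1.927 = 6.586
α = (k/(k−1))·(1 − Σσ²ᵢ/σ²_total) = (4/3)·(1 − 6.586/12.774) = 0.65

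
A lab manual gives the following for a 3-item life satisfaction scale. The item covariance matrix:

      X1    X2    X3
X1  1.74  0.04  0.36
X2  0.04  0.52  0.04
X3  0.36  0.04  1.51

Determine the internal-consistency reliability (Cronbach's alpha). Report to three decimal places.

Cronbach's alpha = 0.284

sum of item variances = 1.74 + 0.52 + 1.51 = 3.77
Σ_{i<j} σ_ij = 0.44
total variance = 3.77 + 2 × 0.44 = 4.65
α = (k/(k−1))·(1 − sum of item variances/total variance) = (3/2)·(1 − 3.77/4.65) = 0.284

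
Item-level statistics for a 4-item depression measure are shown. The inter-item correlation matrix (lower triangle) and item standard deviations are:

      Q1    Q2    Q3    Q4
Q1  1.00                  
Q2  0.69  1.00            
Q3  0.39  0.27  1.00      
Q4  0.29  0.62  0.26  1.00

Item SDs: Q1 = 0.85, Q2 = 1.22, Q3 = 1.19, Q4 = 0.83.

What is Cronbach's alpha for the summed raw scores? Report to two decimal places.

Σσ²ᵢ = 0.85² + 1.22² + 1.19² + 0.83² = 4.3159
Covariances σ_ij = r_ij · s_i · s_j:
  σ(Q1,Q2) = 0.69 × 0.85 × 1.22 = 0.7155
  σ(Q1,Q3) = 0.39 × 0.85 × 1.19 = 0.3945
  σ(Q1,Q4) = 0.29 × 0.85 × 0.83 = 0.2046
  σ(Q2,Q3) = 0.27 × 1.22 × 1.19 = 0.3920
  σ(Q2,Q4) = 0.62 × 1.22 × 0.83 = 0.6278
  σ(Q3,Q4) = 0.26 × 1.19 × 0.83 = 0.2568
σ²_T = Σσ²ᵢ + 2·Σσ_ij = 4.3159 + 2 × 2.5912 = 9.4983
α = (4/3)·(1 − 4.3159/9.4983) = 0.73

α = 0.73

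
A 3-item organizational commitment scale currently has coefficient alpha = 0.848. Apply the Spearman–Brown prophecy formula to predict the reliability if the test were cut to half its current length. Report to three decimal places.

Length factor m = 1/2
α' = m·α / (1 − (1−m)·α)
   = 1/2 × 0.848 / (1 − (1 − 1/2) × 0.848)
   = 0.4240 / 0.5760 = 0.736

predicted reliability = 0.736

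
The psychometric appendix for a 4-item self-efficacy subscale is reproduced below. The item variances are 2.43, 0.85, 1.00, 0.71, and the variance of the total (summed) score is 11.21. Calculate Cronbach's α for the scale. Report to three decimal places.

sum of item variances = 2.43 + 0.85 + 1.00 + 0.71 = 4.99
α = (k/(k−1))·(1 − sum of item variances/total variance) = (4/3)·(1 − 4.99/11.21) = 0.740

Cronbach's α = 0.740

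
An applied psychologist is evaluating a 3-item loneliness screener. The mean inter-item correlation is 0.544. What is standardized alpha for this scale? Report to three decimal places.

standardized alpha = 0.782

Standardized α = k·r̄ / (1 + (k−1)·r̄) = 3 × 0.544 / (1 + 2 × 0.544)
  = 1.6320 / 2.0880 = 0.782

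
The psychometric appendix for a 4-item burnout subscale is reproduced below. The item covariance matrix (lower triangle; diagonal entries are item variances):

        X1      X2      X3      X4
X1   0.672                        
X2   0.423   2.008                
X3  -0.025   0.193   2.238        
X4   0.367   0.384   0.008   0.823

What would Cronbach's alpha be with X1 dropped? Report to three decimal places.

α = 0.281

Remaining items: X2, X3, X4 (k = 3).
Σσᵢ² = 2.008 + 2.238 + 0.823 = 5.069
total variance = 5.069 + 2 × 0.585 = 6.239
α (item deleted) = (3/2)·(1 − 5.069/6.239) = 0.281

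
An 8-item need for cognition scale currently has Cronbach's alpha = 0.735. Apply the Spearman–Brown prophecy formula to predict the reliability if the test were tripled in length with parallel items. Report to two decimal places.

predicted reliability = 0.89

Length factor m = 3
α' = m·α / (1 + (m−1)·α)
   = 3 × 0.735 / (1 + (3 − 1) × 0.735)
   = 2.2050 / 2.4700 = 0.89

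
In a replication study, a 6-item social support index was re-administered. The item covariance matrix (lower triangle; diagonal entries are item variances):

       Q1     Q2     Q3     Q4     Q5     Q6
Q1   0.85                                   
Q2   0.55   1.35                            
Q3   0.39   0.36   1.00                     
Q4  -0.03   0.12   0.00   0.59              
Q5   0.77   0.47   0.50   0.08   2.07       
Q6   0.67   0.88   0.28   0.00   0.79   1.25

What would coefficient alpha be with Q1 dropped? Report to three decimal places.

Remaining items: Q2, Q3, Q4, Q5, Q6 (k = 5).
ΣVar(i) = 1.35 + 1.00 + 0.59 + 2.07 + 1.25 = 6.26
Var(T) = 6.26 + 2 × 3.48 = 13.22
α (item deleted) = (5/4)·(1 − 6.26/13.22) = 0.658

α = 0.658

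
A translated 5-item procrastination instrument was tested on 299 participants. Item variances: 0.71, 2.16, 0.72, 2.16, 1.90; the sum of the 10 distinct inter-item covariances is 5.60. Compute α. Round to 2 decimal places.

α = 0.74

sum of item variances = 0.71 + 2.16 + 0.72 + 2.16 + 1.90 = 7.65
Sum of distinct covariances = 5.60
σ²_T = sum of item variances + 2·Σcov = 7.65 + 2 × 5.60 = 18.85
α = (5/4)·(1 − 7.65/18.85) = 0.74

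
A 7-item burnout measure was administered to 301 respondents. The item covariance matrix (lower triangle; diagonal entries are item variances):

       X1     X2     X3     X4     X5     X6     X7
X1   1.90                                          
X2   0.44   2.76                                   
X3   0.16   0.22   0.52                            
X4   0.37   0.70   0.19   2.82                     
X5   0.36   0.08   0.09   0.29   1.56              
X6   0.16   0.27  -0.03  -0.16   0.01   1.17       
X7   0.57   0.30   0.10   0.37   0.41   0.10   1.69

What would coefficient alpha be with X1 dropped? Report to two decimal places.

coefficient alpha = 0.43

Remaining items: X2, X3, X4, X5, X6, X7 (k = 6).
ΣVar(i) = 2.76 + 0.52 + 2.82 + 1.56 + 1.17 + 1.69 = 10.52
σ²_total = 10.52 + 2 × 2.94 = 16.40
α (item deleted) = (6/5)·(1 − 10.52/16.40) = 0.43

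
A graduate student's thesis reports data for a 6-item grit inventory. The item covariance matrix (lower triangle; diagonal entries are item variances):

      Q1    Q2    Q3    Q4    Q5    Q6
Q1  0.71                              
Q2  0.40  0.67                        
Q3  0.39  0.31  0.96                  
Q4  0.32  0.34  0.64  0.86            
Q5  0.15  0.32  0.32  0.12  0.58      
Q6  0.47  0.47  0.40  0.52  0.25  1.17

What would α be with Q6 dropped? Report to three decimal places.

Remaining items: Q1, Q2, Q3, Q4, Q5 (k = 5).
Σσᵢ² = 0.71 + 0.67 + 0.96 + 0.86 + 0.58 = 3.78
σ²_total = 3.78 + 2 × 3.31 = 10.40
α (item deleted) = (5/4)·(1 − 3.78/10.40) = 0.796

α = 0.796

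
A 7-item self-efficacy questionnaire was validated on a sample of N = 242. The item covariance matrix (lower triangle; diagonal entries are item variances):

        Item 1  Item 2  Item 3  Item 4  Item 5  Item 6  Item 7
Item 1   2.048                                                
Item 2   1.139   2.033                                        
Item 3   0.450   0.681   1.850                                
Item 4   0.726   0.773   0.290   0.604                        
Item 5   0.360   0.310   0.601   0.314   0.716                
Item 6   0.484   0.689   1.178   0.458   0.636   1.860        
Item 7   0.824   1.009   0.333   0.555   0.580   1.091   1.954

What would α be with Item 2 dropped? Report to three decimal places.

Remaining items: Item 1, Item 3, Item 4, Item 5, Item 6, Item 7 (k = 6).
ΣVar(i) = 2.048 + 1.850 + 0.604 + 0.716 + 1.860 + 1.954 = 9.032
σ²_T = 9.032 + 2 × 8.880 = 26.792
α (item deleted) = (6/5)·(1 − 9.032/26.792) = 0.795

α = 0.795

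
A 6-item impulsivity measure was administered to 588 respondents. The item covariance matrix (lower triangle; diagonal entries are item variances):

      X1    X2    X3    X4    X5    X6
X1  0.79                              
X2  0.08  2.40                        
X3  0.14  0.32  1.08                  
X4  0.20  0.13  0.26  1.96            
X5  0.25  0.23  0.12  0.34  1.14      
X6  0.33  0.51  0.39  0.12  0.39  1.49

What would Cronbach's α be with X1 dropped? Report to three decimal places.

Cronbach's α = 0.513

Remaining items: X2, X3, X4, X5, X6 (k = 5).
ΣVar(i) = 2.40 + 1.08 + 1.96 + 1.14 + 1.49 = 8.07
σ²_T = 8.07 + 2 × 2.81 = 13.69
α (item deleted) = (5/4)·(1 − 8.07/13.69) = 0.513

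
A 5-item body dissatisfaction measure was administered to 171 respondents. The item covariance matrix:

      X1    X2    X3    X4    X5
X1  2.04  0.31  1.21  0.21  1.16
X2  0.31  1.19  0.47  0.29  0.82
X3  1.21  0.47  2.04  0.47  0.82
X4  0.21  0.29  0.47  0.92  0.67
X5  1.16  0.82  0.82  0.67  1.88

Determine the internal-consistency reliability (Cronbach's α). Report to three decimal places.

α = 0.768

Σσ²ᵢ = 2.04 + 1.19 + 2.04 + 0.92 + 1.88 = 8.07
Σ_{i<j} σ_ij = 6.43
total variance = 8.07 + 2 × 6.43 = 20.93
α = (k/(k−1))·(1 − Σσ²ᵢ/total variance) = (5/4)·(1 − 8.07/20.93) = 0.768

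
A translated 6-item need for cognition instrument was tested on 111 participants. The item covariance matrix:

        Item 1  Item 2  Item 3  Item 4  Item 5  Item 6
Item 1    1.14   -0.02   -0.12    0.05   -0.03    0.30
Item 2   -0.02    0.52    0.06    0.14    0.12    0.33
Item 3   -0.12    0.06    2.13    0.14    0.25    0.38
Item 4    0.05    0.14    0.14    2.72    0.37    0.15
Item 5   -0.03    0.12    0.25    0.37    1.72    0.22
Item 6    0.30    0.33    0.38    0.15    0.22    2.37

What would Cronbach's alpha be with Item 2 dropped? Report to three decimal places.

Remaining items: Item 1, Item 3, Item 4, Item 5, Item 6 (k = 5).
sum of item variances = 1.14 + 2.13 + 2.72 + 1.72 + 2.37 = 10.08
σ²_T = 10.08 + 2 × 1.71 = 13.50
α (item deleted) = (5/4)·(1 − 10.08/13.50) = 0.317

Cronbach's alpha = 0.317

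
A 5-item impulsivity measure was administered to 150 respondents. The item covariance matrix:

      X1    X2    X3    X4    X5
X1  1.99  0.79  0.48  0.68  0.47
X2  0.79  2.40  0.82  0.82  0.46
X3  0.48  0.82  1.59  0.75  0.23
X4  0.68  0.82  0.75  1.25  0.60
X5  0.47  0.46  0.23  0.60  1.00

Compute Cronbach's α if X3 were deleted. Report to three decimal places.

Remaining items: X1, X2, X4, X5 (k = 4).
sum of item variances = 1.99 + 2.40 + 1.25 + 1.00 = 6.64
total variance = 6.64 + 2 × 3.82 = 14.28
α (item deleted) = (4/3)·(1 − 6.64/14.28) = 0.713

α = 0.713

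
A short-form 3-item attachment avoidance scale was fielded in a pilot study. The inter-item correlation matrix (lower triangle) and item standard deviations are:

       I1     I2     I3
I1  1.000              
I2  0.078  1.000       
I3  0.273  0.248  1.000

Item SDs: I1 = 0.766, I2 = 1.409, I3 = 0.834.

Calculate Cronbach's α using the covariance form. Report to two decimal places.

Cronbach's α = 0.38

Σσ²ᵢ = 0.766² + 1.409² + 0.834² = 3.2676
Covariances σ_ij = r_ij · s_i · s_j:
  σ(I1,I2) = 0.078 × 0.766 × 1.409 = 0.0842
  σ(I1,I3) = 0.273 × 0.766 × 0.834 = 0.1744
  σ(I2,I3) = 0.248 × 1.409 × 0.834 = 0.2914
σ²_T = Σσ²ᵢ + 2·Σσ_ij = 3.2676 + 2 × 0.5500 = 4.3676
α = (3/2)·(1 − 3.2676/4.3676) = 0.38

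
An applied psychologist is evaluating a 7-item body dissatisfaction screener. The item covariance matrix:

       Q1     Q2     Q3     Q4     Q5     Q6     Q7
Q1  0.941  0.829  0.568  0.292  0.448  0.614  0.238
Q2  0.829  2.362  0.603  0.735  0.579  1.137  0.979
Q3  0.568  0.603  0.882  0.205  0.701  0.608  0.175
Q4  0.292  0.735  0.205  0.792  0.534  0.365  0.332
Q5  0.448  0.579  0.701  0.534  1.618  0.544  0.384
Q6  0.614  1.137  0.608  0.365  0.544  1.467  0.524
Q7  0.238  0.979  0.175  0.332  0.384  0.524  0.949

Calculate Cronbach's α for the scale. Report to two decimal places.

α = 0.84

Σσᵢ² = 0.941 + 2.362 + 0.882 + 0.792 + 1.618 + 1.467 + 0.949 = 9.011
Sum of the distinct covariances = 11.394
σ²_total = 9.011 + 2 × 11.394 = 31.799
α = (k/(k−1))·(1 − Σσᵢ²/σ²_total) = (7/6)·(1 − 9.011/31.799) = 0.84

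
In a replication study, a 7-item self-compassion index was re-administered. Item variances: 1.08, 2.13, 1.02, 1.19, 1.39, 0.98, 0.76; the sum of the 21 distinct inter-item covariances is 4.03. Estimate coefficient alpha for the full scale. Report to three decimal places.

sum of item variances = 1.08 + 2.13 + 1.02 + 1.19 + 1.39 + 0.98 + 0.76 = 8.55
Sum of distinct covariances = 4.03
Var(T) = sum of item variances + 2·Σcov = 8.55 + 2 × 4.03 = 16.61
α = (7/6)·(1 − 8.55/16.61) = 0.566

α = 0.566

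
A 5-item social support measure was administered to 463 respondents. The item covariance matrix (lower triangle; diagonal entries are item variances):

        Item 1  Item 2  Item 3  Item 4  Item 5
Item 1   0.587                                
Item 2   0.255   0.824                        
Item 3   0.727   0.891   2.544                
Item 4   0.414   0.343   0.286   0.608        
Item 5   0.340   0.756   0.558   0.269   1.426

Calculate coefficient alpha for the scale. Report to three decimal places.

α = 0.772

sum of item variances = 0.587 + 0.824 + 2.544 + 0.608 + 1.426 = 5.989
Σ_{i<j} σ_ij = 4.839
Var(T) = 5.989 + 2 × 4.839 = 15.667
α = (k/(k−1))·(1 − sum of item variances/Var(T)) = (5/4)·(1 − 5.989/15.667) = 0.772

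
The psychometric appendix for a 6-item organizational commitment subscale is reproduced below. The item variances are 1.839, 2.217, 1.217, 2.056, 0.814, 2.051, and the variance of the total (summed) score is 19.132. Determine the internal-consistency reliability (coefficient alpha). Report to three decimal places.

α = 0.561

Σσ²ᵢ = 1.839 + 2.217 + 1.217 + 2.056 + 0.814 + 2.051 = 10.194
α = (k/(k−1))·(1 − Σσ²ᵢ/σ²_total) = (6/5)·(1 − 10.194/19.132) = 0.561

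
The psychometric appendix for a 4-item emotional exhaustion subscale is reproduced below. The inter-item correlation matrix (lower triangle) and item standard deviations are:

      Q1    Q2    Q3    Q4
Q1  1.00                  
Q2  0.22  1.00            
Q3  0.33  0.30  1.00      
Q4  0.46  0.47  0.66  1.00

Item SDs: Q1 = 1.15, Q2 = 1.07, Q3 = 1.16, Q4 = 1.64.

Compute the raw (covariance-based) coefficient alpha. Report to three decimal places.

Σσ²ᵢ = 1.15² + 1.07² + 1.16² + 1.64² = 6.5026
Covariances σ_ij = r_ij · s_i · s_j:
  σ(Q1,Q2) = 0.22 × 1.15 × 1.07 = 0.2707
  σ(Q1,Q3) = 0.33 × 1.15 × 1.16 = 0.4402
  σ(Q1,Q4) = 0.46 × 1.15 × 1.64 = 0.8676
  σ(Q2,Q3) = 0.30 × 1.07 × 1.16 = 0.3724
  σ(Q2,Q4) = 0.47 × 1.07 × 1.64 = 0.8248
  σ(Q3,Q4) = 0.66 × 1.16 × 1.64 = 1.2556
σ²_T = Σσ²ᵢ + 2·Σσ_ij = 6.5026 + 2 × 4.0313 = 14.5652
α = (4/3)·(1 − 6.5026/14.5652) = 0.738

α = 0.738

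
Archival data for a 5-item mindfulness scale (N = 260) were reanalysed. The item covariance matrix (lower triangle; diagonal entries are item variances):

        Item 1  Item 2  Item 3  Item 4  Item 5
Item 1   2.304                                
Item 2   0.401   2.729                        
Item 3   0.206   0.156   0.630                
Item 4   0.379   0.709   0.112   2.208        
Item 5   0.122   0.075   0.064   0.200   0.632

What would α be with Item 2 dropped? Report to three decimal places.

α = 0.364

Remaining items: Item 1, Item 3, Item 4, Item 5 (k = 4).
Σσᵢ² = 2.304 + 0.630 + 2.208 + 0.632 = 5.774
Var(T) = 5.774 + 2 × 1.083 = 7.940
α (item deleted) = (4/3)·(1 − 5.774/7.940) = 0.364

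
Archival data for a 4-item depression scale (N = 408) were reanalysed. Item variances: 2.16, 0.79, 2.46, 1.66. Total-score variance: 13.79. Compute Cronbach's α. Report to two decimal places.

ΣVar(i) = 2.16 + 0.79 + 2.46 + 1.66 = 7.07
α = (k/(k−1))·(1 − ΣVar(i)/Var(T)) = (4/3)·(1 − 7.07/13.79) = 0.65

α = 0.65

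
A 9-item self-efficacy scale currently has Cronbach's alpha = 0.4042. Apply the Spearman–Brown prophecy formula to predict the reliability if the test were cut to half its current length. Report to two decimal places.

Length factor m = 1/2
α' = m·α / (1 − (1−m)·α)
   = 1/2 × 0.4042 / (1 − (1 − 1/2) × 0.4042)
   = 0.2021 / 0.7979 = 0.25

predicted reliability = 0.25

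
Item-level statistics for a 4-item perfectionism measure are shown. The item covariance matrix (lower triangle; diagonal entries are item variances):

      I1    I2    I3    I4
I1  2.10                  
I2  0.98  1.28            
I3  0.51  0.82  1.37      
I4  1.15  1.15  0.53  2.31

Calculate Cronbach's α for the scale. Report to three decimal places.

Cronbach's α = 0.790

Σσ²ᵢ = 2.10 + 1.28 + 1.37 + 2.31 = 7.06
Sum of off-diagonal covariances = 5.14
Var(T) = 7.06 + 2 × 5.14 = 17.34
α = (k/(k−1))·(1 − Σσ²ᵢ/Var(T)) = (4/3)·(1 − 7.06/17.34) = 0.790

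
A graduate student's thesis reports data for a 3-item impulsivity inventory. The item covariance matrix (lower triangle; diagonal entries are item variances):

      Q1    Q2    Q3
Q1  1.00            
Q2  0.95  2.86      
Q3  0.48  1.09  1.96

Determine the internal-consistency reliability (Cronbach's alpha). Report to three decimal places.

Cronbach's alpha = 0.696

ΣVar(i) = 1.00 + 2.86 + 1.96 = 5.82
Sum of off-diagonal covariances = 2.52
Var(T) = 5.82 + 2 × 2.52 = 10.86
α = (k/(k−1))·(1 − ΣVar(i)/Var(T)) = (3/2)·(1 − 5.82/10.86) = 0.696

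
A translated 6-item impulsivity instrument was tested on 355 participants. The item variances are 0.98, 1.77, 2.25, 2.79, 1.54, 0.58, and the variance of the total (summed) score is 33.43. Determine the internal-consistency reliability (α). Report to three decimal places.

Σσᵢ² = 0.98 + 1.77 + 2.25 + 2.79 + 1.54 + 0.58 = 9.91
α = (k/(k−1))·(1 − Σσᵢ²/total variance) = (6/5)·(1 − 9.91/33.43) = 0.844

α = 0.844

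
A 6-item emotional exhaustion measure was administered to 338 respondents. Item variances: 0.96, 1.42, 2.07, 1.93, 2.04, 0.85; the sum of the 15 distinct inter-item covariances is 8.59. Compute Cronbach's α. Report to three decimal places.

Σσᵢ² = 0.96 + 1.42 + 2.07 + 1.93 + 2.04 + 0.85 = 9.27
Sum of distinct covariances = 8.59
total variance = Σσᵢ² + 2·Σcov = 9.27 + 2 × 8.59 = 26.45
α = (6/5)·(1 − 9.27/26.45) = 0.779

Cronbach's α = 0.779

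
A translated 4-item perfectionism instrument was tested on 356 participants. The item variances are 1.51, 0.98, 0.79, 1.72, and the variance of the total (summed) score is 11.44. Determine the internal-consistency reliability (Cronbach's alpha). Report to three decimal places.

Σσᵢ² = 1.51 + 0.98 + 0.79 + 1.72 = 5.00
α = (k/(k−1))·(1 − Σσᵢ²/Var(T)) = (4/3)·(1 − 5.00/11.44) = 0.751

α = 0.751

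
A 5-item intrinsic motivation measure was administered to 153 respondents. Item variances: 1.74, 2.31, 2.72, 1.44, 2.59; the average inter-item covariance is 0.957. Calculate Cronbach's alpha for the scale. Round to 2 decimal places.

α = 0.80

Σσ²ᵢ = 1.74 + 2.31 + 2.72 + 1.44 + 2.59 = 10.80
Sum of the 10 distinct covariances = 10 × 0.957 = 9.570
total variance = Σσ²ᵢ + 2·Σcov = 10.80 + 2 × 9.570 = 29.940
α = (5/4)·(1 − 10.80/29.940) = 0.80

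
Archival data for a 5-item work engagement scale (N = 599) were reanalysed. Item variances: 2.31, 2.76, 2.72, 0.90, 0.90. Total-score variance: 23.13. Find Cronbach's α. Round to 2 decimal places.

sum of item variances = 2.31 + 2.76 + 2.72 + 0.90 + 0.90 = 9.59
α = (k/(k−1))·(1 − sum of item variances/σ²_total) = (5/4)·(1 − 9.59/23.13) = 0.73

Cronbach's α = 0.73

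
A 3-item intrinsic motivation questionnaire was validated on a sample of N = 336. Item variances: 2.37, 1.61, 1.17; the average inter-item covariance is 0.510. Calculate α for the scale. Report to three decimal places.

ΣVar(i) = 2.37 + 1.61 + 1.17 = 5.15
Sum of the 3 distinct covariances = 3 × 0.510 = 1.530
σ²_T = ΣVar(i) + 2·Σcov = 5.15 + 2 × 1.530 = 8.210
α = (3/2)·(1 − 5.15/8.210) = 0.559

α = 0.559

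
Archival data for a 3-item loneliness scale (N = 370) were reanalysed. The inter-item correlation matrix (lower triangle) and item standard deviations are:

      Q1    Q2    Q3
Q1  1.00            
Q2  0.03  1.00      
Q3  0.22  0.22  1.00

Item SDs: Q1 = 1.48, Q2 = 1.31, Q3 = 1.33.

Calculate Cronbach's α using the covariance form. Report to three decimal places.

Σσ²ᵢ = 1.48² + 1.31² + 1.33² = 5.6754
Covariances σ_ij = r_ij · s_i · s_j:
  σ(Q1,Q2) = 0.03 × 1.48 × 1.31 = 0.0582
  σ(Q1,Q3) = 0.22 × 1.48 × 1.33 = 0.4330
  σ(Q2,Q3) = 0.22 × 1.31 × 1.33 = 0.3833
σ²_T = Σσ²ᵢ + 2·Σσ_ij = 5.6754 + 2 × 0.8745 = 7.4244
α = (3/2)·(1 − 5.6754/7.4244) = 0.353

Cronbach's α = 0.353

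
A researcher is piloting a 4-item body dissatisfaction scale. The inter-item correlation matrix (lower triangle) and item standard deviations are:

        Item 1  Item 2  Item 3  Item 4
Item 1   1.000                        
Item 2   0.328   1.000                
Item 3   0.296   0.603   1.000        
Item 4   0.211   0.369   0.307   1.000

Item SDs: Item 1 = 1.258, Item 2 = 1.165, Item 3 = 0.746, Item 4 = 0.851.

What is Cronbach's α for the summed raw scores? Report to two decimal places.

α = 0.66

Σσ²ᵢ = 1.258² + 1.165² + 0.746² + 0.851² = 4.2205
Covariances σ_ij = r_ij · s_i · s_j:
  σ(Item 1,Item 2) = 0.328 × 1.258 × 1.165 = 0.4807
  σ(Item 1,Item 3) = 0.296 × 1.258 × 0.746 = 0.2778
  σ(Item 1,Item 4) = 0.211 × 1.258 × 0.851 = 0.2259
  σ(Item 2,Item 3) = 0.603 × 1.165 × 0.746 = 0.5241
  σ(Item 2,Item 4) = 0.369 × 1.165 × 0.851 = 0.3658
  σ(Item 3,Item 4) = 0.307 × 0.746 × 0.851 = 0.1949
σ²_T = Σσ²ᵢ + 2·Σσ_ij = 4.2205 + 2 × 2.0692 = 8.3589
α = (4/3)·(1 − 4.2205/8.3589) = 0.66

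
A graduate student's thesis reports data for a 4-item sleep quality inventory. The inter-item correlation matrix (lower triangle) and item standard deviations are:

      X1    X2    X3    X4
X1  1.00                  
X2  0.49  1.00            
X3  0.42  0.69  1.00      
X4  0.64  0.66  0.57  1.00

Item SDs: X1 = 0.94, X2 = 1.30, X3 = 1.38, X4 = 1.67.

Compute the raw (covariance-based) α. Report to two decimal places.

α = 0.84

Σσ²ᵢ = 0.94² + 1.30² + 1.38² + 1.67² = 7.2669
Covariances σ_ij = r_ij · s_i · s_j:
  σ(X1,X2) = 0.49 × 0.94 × 1.30 = 0.5988
  σ(X1,X3) = 0.42 × 0.94 × 1.38 = 0.5448
  σ(X1,X4) = 0.64 × 0.94 × 1.67 = 1.0047
  σ(X2,X3) = 0.69 × 1.30 × 1.38 = 1.2379
  σ(X2,X4) = 0.66 × 1.30 × 1.67 = 1.4329
  σ(X3,X4) = 0.57 × 1.38 × 1.67 = 1.3136
σ²_T = Σσ²ᵢ + 2·Σσ_ij = 7.2669 + 2 × 6.1327 = 19.5323
α = (4/3)·(1 − 7.2669/19.5323) = 0.84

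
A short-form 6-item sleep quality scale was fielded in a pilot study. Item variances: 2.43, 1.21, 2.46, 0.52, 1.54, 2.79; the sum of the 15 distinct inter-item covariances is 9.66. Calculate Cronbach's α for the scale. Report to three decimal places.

ΣVar(i) = 2.43 + 1.21 + 2.46 + 0.52 + 1.54 + 2.79 = 10.95
Sum of distinct covariances = 9.66
total variance = ΣVar(i) + 2·Σcov = 10.95 + 2 × 9.66 = 30.27
α = (6/5)·(1 − 10.95/30.27) = 0.766

Cronbach's α = 0.766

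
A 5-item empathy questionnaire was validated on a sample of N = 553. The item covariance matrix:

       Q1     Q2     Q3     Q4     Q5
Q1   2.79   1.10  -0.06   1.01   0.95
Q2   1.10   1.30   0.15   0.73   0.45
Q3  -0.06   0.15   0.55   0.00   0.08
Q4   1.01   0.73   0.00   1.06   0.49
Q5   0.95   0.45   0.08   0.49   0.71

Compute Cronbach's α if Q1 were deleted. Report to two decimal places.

Remaining items: Q2, Q3, Q4, Q5 (k = 4).
ΣVar(i) = 1.30 + 0.55 + 1.06 + 0.71 = 3.62
total variance = 3.62 + 2 × 1.90 = 7.42
α (item deleted) = (4/3)·(1 − 3.62/7.42) = 0.68

α = 0.68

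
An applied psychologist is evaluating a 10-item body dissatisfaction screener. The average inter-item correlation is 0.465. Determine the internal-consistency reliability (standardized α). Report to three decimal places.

standardized α = 0.897

Standardized α = k·r̄ / (1 + (k−1)·r̄) = 10 × 0.465 / (1 + 9 × 0.465)
  = 4.6500 / 5.1850 = 0.897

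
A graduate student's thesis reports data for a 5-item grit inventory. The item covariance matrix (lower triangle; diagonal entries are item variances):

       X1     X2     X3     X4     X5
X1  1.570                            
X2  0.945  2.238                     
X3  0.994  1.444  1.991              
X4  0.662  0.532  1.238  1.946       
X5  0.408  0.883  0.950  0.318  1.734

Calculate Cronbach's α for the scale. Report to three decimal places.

Cronbach's α = 0.798

Σσᵢ² = 1.570 + 2.238 + 1.991 + 1.946 + 1.734 = 9.479
Sum of the distinct covariances = 8.374
total variance = 9.479 + 2 × 8.374 = 26.227
α = (k/(k−1))·(1 − Σσᵢ²/total variance) = (5/4)·(1 − 9.479/26.227) = 0.798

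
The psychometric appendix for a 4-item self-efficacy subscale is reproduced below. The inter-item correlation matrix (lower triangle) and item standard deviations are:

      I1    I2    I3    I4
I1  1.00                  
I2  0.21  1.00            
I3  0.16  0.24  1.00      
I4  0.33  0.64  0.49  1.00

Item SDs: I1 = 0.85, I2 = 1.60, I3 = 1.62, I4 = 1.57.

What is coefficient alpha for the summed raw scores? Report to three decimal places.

Σσ²ᵢ = 0.85² + 1.60² + 1.62² + 1.57² = 8.3718
Covariances σ_ij = r_ij · s_i · s_j:
  σ(I1,I2) = 0.21 × 0.85 × 1.60 = 0.2856
  σ(I1,I3) = 0.16 × 0.85 × 1.62 = 0.2203
  σ(I1,I4) = 0.33 × 0.85 × 1.57 = 0.4404
  σ(I2,I3) = 0.24 × 1.60 × 1.62 = 0.6221
  σ(I2,I4) = 0.64 × 1.60 × 1.57 = 1.6077
  σ(I3,I4) = 0.49 × 1.62 × 1.57 = 1.2463
σ²_T = Σσ²ᵢ + 2·Σσ_ij = 8.3718 + 2 × 4.4224 = 17.2166
α = (4/3)·(1 − 8.3718/17.2166) = 0.685

α = 0.685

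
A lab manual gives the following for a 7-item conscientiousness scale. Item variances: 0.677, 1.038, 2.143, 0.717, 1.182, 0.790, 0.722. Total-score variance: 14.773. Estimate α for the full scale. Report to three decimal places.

α = 0.593

Σσ²ᵢ = 0.677 + 1.038 + 2.143 + 0.717 + 1.182 + 0.790 + 0.722 = 7.269
α = (k/(k−1))·(1 − Σσ²ᵢ/σ²_T) = (7/6)·(1 − 7.269/14.773) = 0.593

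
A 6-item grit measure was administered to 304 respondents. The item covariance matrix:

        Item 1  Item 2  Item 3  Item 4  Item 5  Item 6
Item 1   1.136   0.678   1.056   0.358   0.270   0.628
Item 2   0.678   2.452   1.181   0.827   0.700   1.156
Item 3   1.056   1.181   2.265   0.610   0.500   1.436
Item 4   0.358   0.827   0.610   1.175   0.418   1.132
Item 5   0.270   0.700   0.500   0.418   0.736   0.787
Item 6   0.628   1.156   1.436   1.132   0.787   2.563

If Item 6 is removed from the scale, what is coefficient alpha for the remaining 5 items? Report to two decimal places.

α = 0.79

Remaining items: Item 1, Item 2, Item 3, Item 4, Item 5 (k = 5).
Σσᵢ² = 1.136 + 2.452 + 2.265 + 1.175 + 0.736 = 7.764
total variance = 7.764 + 2 × 6.598 = 20.960
α (item deleted) = (5/4)·(1 − 7.764/20.960) = 0.79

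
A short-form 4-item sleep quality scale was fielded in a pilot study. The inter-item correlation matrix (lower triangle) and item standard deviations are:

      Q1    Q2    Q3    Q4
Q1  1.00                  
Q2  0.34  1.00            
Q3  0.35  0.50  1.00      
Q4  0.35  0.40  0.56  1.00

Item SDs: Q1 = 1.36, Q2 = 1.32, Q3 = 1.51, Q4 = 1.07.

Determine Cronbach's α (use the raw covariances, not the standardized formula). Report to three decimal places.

Σσ²ᵢ = 1.36² + 1.32² + 1.51² + 1.07² = 7.0170
Covariances σ_ij = r_ij · s_i · s_j:
  σ(Q1,Q2) = 0.34 × 1.36 × 1.32 = 0.6104
  σ(Q1,Q3) = 0.35 × 1.36 × 1.51 = 0.7188
  σ(Q1,Q4) = 0.35 × 1.36 × 1.07 = 0.5093
  σ(Q2,Q3) = 0.50 × 1.32 × 1.51 = 0.9966
  σ(Q2,Q4) = 0.40 × 1.32 × 1.07 = 0.5650
  σ(Q3,Q4) = 0.56 × 1.51 × 1.07 = 0.9048
σ²_T = Σσ²ᵢ + 2·Σσ_ij = 7.0170 + 2 × 4.3049 = 15.6268
α = (4/3)·(1 − 7.0170/15.6268) = 0.735

α = 0.735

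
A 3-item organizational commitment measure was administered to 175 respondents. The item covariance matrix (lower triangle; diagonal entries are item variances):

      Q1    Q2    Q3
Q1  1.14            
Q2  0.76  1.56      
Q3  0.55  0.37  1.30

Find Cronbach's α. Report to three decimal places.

Cronbach's α = 0.685

ΣVar(i) = 1.14 + 1.56 + 1.30 = 4.00
Σ_{i<j} σ_ij = 1.68
total variance = 4.00 + 2 × 1.68 = 7.36
α = (k/(k−1))·(1 − ΣVar(i)/total variance) = (3/2)·(1 − 4.00/7.36) = 0.685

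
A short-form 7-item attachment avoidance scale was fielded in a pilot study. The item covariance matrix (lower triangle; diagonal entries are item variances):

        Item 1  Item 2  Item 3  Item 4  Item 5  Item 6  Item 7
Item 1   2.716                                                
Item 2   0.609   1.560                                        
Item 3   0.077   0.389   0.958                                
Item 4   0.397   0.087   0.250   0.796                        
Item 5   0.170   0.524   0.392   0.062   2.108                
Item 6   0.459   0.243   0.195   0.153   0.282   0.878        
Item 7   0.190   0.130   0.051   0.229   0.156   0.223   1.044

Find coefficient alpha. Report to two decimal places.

Σσ²ᵢ = 2.716 + 1.560 + 0.958 + 0.796 + 2.108 + 0.878 + 1.044 = 10.060
Sum of off-diagonal covariances = 5.268
Var(T) = 10.060 + 2 × 5.268 = 20.596
α = (k/(k−1))·(1 − Σσ²ᵢ/Var(T)) = (7/6)·(1 − 10.060/20.596) = 0.60

α = 0.60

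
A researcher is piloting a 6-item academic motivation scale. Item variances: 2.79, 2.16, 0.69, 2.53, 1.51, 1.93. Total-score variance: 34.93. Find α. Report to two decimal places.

α = 0.80

sum of item variances = 2.79 + 2.16 + 0.69 + 2.53 + 1.51 + 1.93 = 11.61
α = (k/(k−1))·(1 − sum of item variances/σ²_T) = (6/5)·(1 − 11.61/34.93) = 0.80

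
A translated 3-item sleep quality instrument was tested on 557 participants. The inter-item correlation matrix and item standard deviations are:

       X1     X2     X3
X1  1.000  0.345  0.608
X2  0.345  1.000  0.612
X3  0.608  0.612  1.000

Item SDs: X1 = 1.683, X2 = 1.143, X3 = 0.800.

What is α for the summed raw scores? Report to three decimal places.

Σσ²ᵢ = 1.683² + 1.143² + 0.800² = 4.7789
Covariances σ_ij = r_ij · s_i · s_j:
  σ(X1,X2) = 0.345 × 1.683 × 1.143 = 0.6637
  σ(X1,X3) = 0.608 × 1.683 × 0.800 = 0.8186
  σ(X2,X3) = 0.612 × 1.143 × 0.800 = 0.5596
σ²_T = Σσ²ᵢ + 2·Σσ_ij = 4.7789 + 2 × 2.0419 = 8.8627
α = (3/2)·(1 − 4.7789/8.8627) = 0.691

α = 0.691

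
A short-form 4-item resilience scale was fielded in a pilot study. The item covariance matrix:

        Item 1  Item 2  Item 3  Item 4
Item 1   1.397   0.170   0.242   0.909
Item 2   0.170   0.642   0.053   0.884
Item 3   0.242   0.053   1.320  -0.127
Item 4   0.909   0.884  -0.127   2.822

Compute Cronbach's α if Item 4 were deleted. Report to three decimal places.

Remaining items: Item 1, Item 2, Item 3 (k = 3).
ΣVar(i) = 1.397 + 0.642 + 1.320 = 3.359
σ²_total = 3.359 + 2 × 0.465 = 4.289
α (item deleted) = (3/2)·(1 − 3.359/4.289) = 0.325

Cronbach's α = 0.325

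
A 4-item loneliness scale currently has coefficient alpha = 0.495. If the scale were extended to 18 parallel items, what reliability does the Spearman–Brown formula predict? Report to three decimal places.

Length factor m = 18/4 = 4.5000
α' = m·α / (1 + (m−1)·α)
   = 18/4 × 0.495 / (1 + (18/4 − 1) × 0.495)
   = 2.2275 / 2.7325 = 0.815

predicted reliability = 0.815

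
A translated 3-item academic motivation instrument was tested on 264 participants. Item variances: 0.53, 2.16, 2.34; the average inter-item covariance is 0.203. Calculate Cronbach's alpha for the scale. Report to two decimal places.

Σσᵢ² = 0.53 + 2.16 + 2.34 = 5.03
Sum of the 3 distinct covariances = 3 × 0.203 = 0.609
σ²_T = Σσᵢ² + 2·Σcov = 5.03 + 2 × 0.609 = 6.248
α = (3/2)·(1 − 5.03/6.248) = 0.29

Cronbach's alpha = 0.29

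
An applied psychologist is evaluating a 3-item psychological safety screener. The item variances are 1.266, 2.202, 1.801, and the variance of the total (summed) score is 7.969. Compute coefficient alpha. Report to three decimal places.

α = 0.508

Σσᵢ² = 1.266 + 2.202 + 1.801 = 5.269
α = (k/(k−1))·(1 − Σσᵢ²/Var(T)) = (3/2)·(1 − 5.269/7.969) = 0.508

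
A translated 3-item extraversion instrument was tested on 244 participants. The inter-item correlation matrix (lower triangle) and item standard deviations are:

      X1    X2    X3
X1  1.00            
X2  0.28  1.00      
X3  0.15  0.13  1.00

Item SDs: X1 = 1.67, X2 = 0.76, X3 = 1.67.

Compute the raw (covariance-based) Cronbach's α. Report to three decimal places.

Cronbach's α = 0.351

Σσ²ᵢ = 1.67² + 0.76² + 1.67² = 6.1554
Covariances σ_ij = r_ij · s_i · s_j:
  σ(X1,X2) = 0.28 × 1.67 × 0.76 = 0.3554
  σ(X1,X3) = 0.15 × 1.67 × 1.67 = 0.4183
  σ(X2,X3) = 0.13 × 0.76 × 1.67 = 0.1650
σ²_T = Σσ²ᵢ + 2·Σσ_ij = 6.1554 + 2 × 0.9387 = 8.0328
α = (3/2)·(1 − 6.1554/8.0328) = 0.351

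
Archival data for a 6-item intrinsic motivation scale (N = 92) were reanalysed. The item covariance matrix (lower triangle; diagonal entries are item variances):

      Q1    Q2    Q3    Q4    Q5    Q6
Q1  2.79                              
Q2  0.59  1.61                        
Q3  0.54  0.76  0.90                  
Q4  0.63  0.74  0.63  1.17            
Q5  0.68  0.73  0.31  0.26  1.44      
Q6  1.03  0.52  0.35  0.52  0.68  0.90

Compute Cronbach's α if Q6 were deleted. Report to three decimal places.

Remaining items: Q1, Q2, Q3, Q4, Q5 (k = 5).
Σσᵢ² = 2.79 + 1.61 + 0.90 + 1.17 + 1.44 = 7.91
Var(T) = 7.91 + 2 × 5.87 = 19.65
α (item deleted) = (5/4)·(1 − 7.91/19.65) = 0.747

α = 0.747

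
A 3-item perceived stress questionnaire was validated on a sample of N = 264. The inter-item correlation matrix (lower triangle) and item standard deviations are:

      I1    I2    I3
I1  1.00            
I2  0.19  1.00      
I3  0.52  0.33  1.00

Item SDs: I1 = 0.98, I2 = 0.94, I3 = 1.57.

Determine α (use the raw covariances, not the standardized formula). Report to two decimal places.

Σσ²ᵢ = 0.98² + 0.94² + 1.57² = 4.3089
Covariances σ_ij = r_ij · s_i · s_j:
  σ(I1,I2) = 0.19 × 0.98 × 0.94 = 0.1750
  σ(I1,I3) = 0.52 × 0.98 × 1.57 = 0.8001
  σ(I2,I3) = 0.33 × 0.94 × 1.57 = 0.4870
σ²_T = Σσ²ᵢ + 2·Σσ_ij = 4.3089 + 2 × 1.4621 = 7.2331
α = (3/2)·(1 − 4.3089/7.2331) = 0.61

α = 0.61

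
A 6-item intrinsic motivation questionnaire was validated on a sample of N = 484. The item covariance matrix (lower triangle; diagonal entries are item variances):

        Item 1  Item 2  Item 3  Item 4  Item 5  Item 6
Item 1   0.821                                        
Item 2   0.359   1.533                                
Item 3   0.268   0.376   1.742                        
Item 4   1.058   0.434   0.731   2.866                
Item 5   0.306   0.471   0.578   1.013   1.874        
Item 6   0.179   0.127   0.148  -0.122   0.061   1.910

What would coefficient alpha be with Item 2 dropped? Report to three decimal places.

coefficient alpha = 0.598

Remaining items: Item 1, Item 3, Item 4, Item 5, Item 6 (k = 5).
ΣVar(i) = 0.821 + 1.742 + 2.866 + 1.874 + 1.910 = 9.213
σ²_T = 9.213 + 2 × 4.220 = 17.653
α (item deleted) = (5/4)·(1 − 9.213/17.653) = 0.598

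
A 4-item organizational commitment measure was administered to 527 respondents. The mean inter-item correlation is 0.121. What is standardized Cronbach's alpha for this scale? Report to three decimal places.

standardized Cronbach's alpha = 0.355

Standardized α = k·r̄ / (1 + (k−1)·r̄) = 4 × 0.121 / (1 + 3 × 0.121)
  = 0.4840 / 1.3630 = 0.355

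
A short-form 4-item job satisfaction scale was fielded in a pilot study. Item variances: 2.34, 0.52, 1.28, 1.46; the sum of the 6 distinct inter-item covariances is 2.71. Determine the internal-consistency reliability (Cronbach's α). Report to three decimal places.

α = 0.656

Σσ²ᵢ = 2.34 + 0.52 + 1.28 + 1.46 = 5.60
Sum of distinct covariances = 2.71
Var(T) = Σσ²ᵢ + 2·Σcov = 5.60 + 2 × 2.71 = 11.02
α = (4/3)·(1 − 5.60/11.02) = 0.656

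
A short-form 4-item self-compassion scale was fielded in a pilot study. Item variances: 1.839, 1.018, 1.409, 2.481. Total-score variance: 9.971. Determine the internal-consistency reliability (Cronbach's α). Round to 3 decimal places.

ΣVar(i) = 1.839 + 1.018 + 1.409 + 2.481 = 6.747
α = (k/(k−1))·(1 − ΣVar(i)/Var(T)) = (4/3)·(1 − 6.747/9.971) = 0.431

α = 0.431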